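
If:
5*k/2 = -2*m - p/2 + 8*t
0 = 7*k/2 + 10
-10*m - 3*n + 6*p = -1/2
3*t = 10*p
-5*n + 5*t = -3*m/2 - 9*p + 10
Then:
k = -20/7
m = 99635/127687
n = -730631/255374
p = -27240/127687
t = -90800/127687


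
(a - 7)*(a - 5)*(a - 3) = a^3 - 15*a^2 + 71*a - 105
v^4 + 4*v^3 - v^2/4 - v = v*(v - 1/2)*(v + 1/2)*(v + 4)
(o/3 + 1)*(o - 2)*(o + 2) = o^3/3 + o^2 - 4*o/3 - 4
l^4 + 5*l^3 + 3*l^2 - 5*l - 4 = (l - 1)*(l + 1)^2*(l + 4)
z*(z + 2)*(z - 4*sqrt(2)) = z^3 - 4*sqrt(2)*z^2 + 2*z^2 - 8*sqrt(2)*z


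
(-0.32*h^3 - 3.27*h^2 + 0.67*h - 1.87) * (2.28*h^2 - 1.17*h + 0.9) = -0.7296*h^5 - 7.0812*h^4 + 5.0655*h^3 - 7.9905*h^2 + 2.7909*h - 1.683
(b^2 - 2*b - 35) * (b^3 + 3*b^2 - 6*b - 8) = b^5 + b^4 - 47*b^3 - 101*b^2 + 226*b + 280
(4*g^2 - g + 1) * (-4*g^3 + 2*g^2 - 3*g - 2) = -16*g^5 + 12*g^4 - 18*g^3 - 3*g^2 - g - 2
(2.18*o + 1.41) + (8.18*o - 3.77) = 10.36*o - 2.36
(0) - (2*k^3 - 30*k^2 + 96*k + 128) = -2*k^3 + 30*k^2 - 96*k - 128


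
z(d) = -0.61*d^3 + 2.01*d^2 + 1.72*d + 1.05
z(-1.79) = 7.91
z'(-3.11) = -28.48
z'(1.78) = 3.08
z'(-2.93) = -25.77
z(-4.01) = 65.81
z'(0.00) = 1.72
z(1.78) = 7.04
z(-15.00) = 2486.25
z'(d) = -1.83*d^2 + 4.02*d + 1.72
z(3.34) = 6.49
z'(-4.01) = -43.83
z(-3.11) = 33.49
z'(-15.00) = -470.33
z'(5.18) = -26.56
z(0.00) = 1.05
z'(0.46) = 3.18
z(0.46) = 2.21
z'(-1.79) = -11.34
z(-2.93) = 28.61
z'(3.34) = -5.27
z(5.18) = -20.89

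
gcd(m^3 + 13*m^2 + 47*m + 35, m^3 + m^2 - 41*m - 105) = m + 5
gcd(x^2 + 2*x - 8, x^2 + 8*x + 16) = x + 4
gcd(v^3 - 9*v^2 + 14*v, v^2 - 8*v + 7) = v - 7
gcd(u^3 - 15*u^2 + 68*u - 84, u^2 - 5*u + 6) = u - 2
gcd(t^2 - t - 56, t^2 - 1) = 1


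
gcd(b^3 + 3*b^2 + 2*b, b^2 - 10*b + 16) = 1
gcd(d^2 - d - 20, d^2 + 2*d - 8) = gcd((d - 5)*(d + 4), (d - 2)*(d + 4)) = d + 4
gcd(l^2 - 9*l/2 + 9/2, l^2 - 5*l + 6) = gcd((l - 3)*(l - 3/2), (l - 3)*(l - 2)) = l - 3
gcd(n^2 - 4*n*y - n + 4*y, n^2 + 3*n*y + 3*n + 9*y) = 1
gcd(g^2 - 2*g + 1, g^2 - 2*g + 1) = g^2 - 2*g + 1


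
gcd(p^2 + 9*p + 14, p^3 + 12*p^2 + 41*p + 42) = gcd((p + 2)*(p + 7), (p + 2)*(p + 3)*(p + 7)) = p^2 + 9*p + 14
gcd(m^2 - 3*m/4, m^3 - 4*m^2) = m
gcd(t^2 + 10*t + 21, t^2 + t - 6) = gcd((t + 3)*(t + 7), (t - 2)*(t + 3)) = t + 3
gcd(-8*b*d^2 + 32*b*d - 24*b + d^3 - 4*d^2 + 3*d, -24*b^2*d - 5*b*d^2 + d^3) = 8*b - d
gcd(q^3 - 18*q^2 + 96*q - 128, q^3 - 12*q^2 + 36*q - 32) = q^2 - 10*q + 16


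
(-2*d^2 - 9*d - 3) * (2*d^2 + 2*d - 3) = -4*d^4 - 22*d^3 - 18*d^2 + 21*d + 9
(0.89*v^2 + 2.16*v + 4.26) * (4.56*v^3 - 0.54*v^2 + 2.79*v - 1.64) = 4.0584*v^5 + 9.369*v^4 + 20.7423*v^3 + 2.2664*v^2 + 8.343*v - 6.9864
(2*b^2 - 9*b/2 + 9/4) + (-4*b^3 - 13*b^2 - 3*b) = -4*b^3 - 11*b^2 - 15*b/2 + 9/4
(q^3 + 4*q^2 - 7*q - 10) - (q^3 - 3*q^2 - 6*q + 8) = 7*q^2 - q - 18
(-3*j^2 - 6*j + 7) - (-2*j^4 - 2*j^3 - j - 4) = 2*j^4 + 2*j^3 - 3*j^2 - 5*j + 11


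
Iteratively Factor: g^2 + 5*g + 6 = (g + 2)*(g + 3)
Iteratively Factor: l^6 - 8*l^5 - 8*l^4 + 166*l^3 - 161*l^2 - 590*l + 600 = (l + 2)*(l^5 - 10*l^4 + 12*l^3 + 142*l^2 - 445*l + 300) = (l - 5)*(l + 2)*(l^4 - 5*l^3 - 13*l^2 + 77*l - 60) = (l - 5)*(l + 2)*(l + 4)*(l^3 - 9*l^2 + 23*l - 15) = (l - 5)*(l - 3)*(l + 2)*(l + 4)*(l^2 - 6*l + 5) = (l - 5)*(l - 3)*(l - 1)*(l + 2)*(l + 4)*(l - 5)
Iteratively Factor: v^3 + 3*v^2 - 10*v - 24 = (v + 4)*(v^2 - v - 6) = (v + 2)*(v + 4)*(v - 3)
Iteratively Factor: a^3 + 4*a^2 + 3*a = (a + 1)*(a^2 + 3*a) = (a + 1)*(a + 3)*(a)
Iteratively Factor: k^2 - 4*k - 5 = (k + 1)*(k - 5)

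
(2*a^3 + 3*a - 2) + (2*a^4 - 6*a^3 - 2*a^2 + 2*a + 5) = 2*a^4 - 4*a^3 - 2*a^2 + 5*a + 3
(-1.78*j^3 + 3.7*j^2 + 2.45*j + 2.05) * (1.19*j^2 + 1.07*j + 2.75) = -2.1182*j^5 + 2.4984*j^4 + 1.9795*j^3 + 15.236*j^2 + 8.931*j + 5.6375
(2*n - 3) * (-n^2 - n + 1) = -2*n^3 + n^2 + 5*n - 3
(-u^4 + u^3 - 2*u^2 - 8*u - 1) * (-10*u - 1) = 10*u^5 - 9*u^4 + 19*u^3 + 82*u^2 + 18*u + 1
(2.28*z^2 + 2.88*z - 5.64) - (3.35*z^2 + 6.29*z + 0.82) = -1.07*z^2 - 3.41*z - 6.46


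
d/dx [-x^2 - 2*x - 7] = -2*x - 2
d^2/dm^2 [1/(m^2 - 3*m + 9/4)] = 96/(16*m^4 - 96*m^3 + 216*m^2 - 216*m + 81)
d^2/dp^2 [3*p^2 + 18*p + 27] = 6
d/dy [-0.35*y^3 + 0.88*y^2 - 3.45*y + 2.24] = -1.05*y^2 + 1.76*y - 3.45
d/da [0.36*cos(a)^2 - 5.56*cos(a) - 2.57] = (5.56 - 0.72*cos(a))*sin(a)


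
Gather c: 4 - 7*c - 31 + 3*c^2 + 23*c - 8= 3*c^2 + 16*c - 35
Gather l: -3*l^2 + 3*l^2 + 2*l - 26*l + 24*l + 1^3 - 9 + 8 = 0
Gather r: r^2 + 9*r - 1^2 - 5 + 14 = r^2 + 9*r + 8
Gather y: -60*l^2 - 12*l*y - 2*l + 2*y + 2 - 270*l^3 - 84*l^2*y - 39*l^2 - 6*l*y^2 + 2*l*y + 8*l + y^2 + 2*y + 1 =-270*l^3 - 99*l^2 + 6*l + y^2*(1 - 6*l) + y*(-84*l^2 - 10*l + 4) + 3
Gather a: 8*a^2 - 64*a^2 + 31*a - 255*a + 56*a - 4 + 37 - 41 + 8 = -56*a^2 - 168*a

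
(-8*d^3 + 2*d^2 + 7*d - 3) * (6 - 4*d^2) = 32*d^5 - 8*d^4 - 76*d^3 + 24*d^2 + 42*d - 18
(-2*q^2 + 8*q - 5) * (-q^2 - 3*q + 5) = 2*q^4 - 2*q^3 - 29*q^2 + 55*q - 25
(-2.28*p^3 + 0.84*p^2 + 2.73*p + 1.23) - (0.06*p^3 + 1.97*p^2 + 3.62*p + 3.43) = -2.34*p^3 - 1.13*p^2 - 0.89*p - 2.2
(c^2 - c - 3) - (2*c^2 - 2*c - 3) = -c^2 + c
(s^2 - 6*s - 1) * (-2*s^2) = -2*s^4 + 12*s^3 + 2*s^2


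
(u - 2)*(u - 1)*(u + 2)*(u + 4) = u^4 + 3*u^3 - 8*u^2 - 12*u + 16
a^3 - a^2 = a^2*(a - 1)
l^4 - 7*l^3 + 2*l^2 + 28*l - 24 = (l - 6)*(l - 2)*(l - 1)*(l + 2)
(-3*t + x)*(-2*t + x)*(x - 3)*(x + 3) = 6*t^2*x^2 - 54*t^2 - 5*t*x^3 + 45*t*x + x^4 - 9*x^2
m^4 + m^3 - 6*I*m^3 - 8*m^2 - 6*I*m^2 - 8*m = m*(m + 1)*(m - 4*I)*(m - 2*I)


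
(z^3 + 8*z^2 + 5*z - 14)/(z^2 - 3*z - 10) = (z^2 + 6*z - 7)/(z - 5)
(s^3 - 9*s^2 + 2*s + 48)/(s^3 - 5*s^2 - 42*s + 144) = (s + 2)/(s + 6)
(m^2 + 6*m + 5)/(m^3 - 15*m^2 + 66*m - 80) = (m^2 + 6*m + 5)/(m^3 - 15*m^2 + 66*m - 80)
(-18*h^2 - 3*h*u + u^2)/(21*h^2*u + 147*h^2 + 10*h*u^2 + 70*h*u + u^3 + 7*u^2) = (-6*h + u)/(7*h*u + 49*h + u^2 + 7*u)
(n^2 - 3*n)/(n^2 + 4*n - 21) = n/(n + 7)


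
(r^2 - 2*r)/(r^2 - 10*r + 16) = r/(r - 8)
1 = 1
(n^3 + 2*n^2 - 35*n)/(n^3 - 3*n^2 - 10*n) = (n + 7)/(n + 2)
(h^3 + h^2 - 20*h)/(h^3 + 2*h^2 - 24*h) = (h + 5)/(h + 6)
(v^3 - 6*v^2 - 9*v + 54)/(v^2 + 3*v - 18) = (v^2 - 3*v - 18)/(v + 6)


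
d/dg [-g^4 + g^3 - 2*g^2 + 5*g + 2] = -4*g^3 + 3*g^2 - 4*g + 5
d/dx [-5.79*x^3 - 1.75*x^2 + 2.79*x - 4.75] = -17.37*x^2 - 3.5*x + 2.79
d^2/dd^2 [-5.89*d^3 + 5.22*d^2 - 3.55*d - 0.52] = 10.44 - 35.34*d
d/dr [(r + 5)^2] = 2*r + 10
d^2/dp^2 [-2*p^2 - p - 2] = -4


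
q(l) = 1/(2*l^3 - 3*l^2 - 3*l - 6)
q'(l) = (-6*l^2 + 6*l + 3)/(2*l^3 - 3*l^2 - 3*l - 6)^2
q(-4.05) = -0.01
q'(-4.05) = -0.00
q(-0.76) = -0.16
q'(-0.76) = -0.13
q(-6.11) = -0.00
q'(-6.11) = -0.00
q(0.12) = -0.16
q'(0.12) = 0.09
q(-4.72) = -0.00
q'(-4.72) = -0.00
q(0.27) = -0.14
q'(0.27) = 0.09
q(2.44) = -0.47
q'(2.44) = -4.00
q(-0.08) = -0.17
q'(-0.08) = 0.07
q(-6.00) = 0.00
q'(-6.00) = 0.00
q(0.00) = -0.17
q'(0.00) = 0.08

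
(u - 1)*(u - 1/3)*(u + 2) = u^3 + 2*u^2/3 - 7*u/3 + 2/3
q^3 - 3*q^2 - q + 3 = (q - 3)*(q - 1)*(q + 1)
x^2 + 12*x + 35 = (x + 5)*(x + 7)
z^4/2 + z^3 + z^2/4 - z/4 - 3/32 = (z/2 + 1/4)*(z - 1/2)*(z + 1/2)*(z + 3/2)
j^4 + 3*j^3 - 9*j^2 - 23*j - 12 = (j - 3)*(j + 1)^2*(j + 4)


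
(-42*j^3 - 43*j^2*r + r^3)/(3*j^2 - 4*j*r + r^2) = (-42*j^3 - 43*j^2*r + r^3)/(3*j^2 - 4*j*r + r^2)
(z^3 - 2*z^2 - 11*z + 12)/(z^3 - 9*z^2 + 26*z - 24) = (z^2 + 2*z - 3)/(z^2 - 5*z + 6)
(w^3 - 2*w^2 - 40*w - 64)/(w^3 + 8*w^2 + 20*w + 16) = (w - 8)/(w + 2)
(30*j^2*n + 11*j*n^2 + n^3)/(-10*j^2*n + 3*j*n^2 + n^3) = (-6*j - n)/(2*j - n)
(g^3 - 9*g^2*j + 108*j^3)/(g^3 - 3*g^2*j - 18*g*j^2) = (g - 6*j)/g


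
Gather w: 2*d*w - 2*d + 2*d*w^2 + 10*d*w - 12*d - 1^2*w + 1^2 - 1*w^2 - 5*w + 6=-14*d + w^2*(2*d - 1) + w*(12*d - 6) + 7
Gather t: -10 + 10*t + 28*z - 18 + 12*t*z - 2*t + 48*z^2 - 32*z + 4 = t*(12*z + 8) + 48*z^2 - 4*z - 24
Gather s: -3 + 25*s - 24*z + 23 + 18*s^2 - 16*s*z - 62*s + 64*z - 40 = 18*s^2 + s*(-16*z - 37) + 40*z - 20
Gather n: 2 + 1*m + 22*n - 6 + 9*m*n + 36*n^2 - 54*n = m + 36*n^2 + n*(9*m - 32) - 4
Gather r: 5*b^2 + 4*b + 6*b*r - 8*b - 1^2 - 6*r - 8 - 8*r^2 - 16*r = 5*b^2 - 4*b - 8*r^2 + r*(6*b - 22) - 9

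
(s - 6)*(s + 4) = s^2 - 2*s - 24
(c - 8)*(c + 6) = c^2 - 2*c - 48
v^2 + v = v*(v + 1)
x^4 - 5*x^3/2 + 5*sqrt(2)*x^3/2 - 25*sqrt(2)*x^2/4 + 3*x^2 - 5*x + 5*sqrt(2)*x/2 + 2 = (x - 2)*(x - 1/2)*(x + sqrt(2)/2)*(x + 2*sqrt(2))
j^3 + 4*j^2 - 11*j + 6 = (j - 1)^2*(j + 6)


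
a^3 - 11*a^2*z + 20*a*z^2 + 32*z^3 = (a - 8*z)*(a - 4*z)*(a + z)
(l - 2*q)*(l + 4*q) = l^2 + 2*l*q - 8*q^2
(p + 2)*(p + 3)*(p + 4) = p^3 + 9*p^2 + 26*p + 24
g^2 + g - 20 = (g - 4)*(g + 5)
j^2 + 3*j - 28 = (j - 4)*(j + 7)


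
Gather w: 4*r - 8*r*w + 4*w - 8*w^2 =4*r - 8*w^2 + w*(4 - 8*r)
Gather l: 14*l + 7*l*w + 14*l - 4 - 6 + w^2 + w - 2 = l*(7*w + 28) + w^2 + w - 12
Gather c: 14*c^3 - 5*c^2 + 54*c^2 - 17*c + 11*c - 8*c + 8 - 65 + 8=14*c^3 + 49*c^2 - 14*c - 49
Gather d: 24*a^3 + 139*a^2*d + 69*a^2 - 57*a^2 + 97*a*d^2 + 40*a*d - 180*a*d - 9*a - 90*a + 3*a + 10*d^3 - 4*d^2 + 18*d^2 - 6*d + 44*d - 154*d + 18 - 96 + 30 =24*a^3 + 12*a^2 - 96*a + 10*d^3 + d^2*(97*a + 14) + d*(139*a^2 - 140*a - 116) - 48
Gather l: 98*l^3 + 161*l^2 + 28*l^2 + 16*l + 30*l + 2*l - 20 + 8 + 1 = 98*l^3 + 189*l^2 + 48*l - 11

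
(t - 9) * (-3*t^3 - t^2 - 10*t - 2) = -3*t^4 + 26*t^3 - t^2 + 88*t + 18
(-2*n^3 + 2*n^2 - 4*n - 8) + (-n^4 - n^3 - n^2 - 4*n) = -n^4 - 3*n^3 + n^2 - 8*n - 8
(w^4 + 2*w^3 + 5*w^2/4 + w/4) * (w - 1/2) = w^5 + 3*w^4/2 + w^3/4 - 3*w^2/8 - w/8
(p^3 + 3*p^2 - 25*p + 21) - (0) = p^3 + 3*p^2 - 25*p + 21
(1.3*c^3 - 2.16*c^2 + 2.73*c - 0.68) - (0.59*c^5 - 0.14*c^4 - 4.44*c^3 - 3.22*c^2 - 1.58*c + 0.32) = -0.59*c^5 + 0.14*c^4 + 5.74*c^3 + 1.06*c^2 + 4.31*c - 1.0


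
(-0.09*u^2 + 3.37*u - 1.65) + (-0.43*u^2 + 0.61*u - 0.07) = -0.52*u^2 + 3.98*u - 1.72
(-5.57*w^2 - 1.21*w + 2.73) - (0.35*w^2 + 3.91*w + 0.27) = -5.92*w^2 - 5.12*w + 2.46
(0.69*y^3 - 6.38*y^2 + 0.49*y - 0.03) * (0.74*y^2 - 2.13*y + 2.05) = 0.5106*y^5 - 6.1909*y^4 + 15.3665*y^3 - 14.1449*y^2 + 1.0684*y - 0.0615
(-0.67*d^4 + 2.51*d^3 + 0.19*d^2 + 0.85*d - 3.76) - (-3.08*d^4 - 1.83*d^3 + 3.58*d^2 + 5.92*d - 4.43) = 2.41*d^4 + 4.34*d^3 - 3.39*d^2 - 5.07*d + 0.67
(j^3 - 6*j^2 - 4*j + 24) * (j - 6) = j^4 - 12*j^3 + 32*j^2 + 48*j - 144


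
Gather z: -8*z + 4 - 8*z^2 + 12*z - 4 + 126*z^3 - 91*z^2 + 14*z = 126*z^3 - 99*z^2 + 18*z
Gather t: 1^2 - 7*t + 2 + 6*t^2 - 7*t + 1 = 6*t^2 - 14*t + 4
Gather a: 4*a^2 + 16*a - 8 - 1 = 4*a^2 + 16*a - 9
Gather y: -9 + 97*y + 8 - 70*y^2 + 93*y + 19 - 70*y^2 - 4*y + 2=-140*y^2 + 186*y + 20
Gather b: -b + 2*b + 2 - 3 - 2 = b - 3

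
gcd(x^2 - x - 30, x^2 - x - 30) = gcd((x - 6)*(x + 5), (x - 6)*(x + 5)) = x^2 - x - 30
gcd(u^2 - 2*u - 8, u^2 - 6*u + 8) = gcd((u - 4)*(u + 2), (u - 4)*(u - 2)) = u - 4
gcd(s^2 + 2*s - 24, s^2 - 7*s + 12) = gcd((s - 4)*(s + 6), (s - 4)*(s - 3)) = s - 4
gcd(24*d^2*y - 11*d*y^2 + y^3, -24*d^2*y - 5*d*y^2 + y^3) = -8*d*y + y^2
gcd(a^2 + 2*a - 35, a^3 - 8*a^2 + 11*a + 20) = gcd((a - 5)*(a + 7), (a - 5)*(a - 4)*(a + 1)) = a - 5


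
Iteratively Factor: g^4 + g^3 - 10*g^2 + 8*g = (g - 1)*(g^3 + 2*g^2 - 8*g) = (g - 1)*(g + 4)*(g^2 - 2*g) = g*(g - 1)*(g + 4)*(g - 2)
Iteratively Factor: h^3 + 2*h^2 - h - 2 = (h - 1)*(h^2 + 3*h + 2) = (h - 1)*(h + 1)*(h + 2)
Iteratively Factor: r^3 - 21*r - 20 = (r - 5)*(r^2 + 5*r + 4) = (r - 5)*(r + 1)*(r + 4)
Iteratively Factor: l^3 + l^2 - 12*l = (l + 4)*(l^2 - 3*l) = (l - 3)*(l + 4)*(l)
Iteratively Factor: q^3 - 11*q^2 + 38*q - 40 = (q - 5)*(q^2 - 6*q + 8) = (q - 5)*(q - 2)*(q - 4)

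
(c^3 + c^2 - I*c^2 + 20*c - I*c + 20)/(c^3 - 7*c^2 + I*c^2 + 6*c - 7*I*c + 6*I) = (c^3 + c^2*(1 - I) + c*(20 - I) + 20)/(c^3 + c^2*(-7 + I) + c*(6 - 7*I) + 6*I)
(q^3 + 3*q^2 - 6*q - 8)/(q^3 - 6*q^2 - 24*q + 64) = (q + 1)/(q - 8)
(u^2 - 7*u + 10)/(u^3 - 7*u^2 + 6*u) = (u^2 - 7*u + 10)/(u*(u^2 - 7*u + 6))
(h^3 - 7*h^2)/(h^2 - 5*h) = h*(h - 7)/(h - 5)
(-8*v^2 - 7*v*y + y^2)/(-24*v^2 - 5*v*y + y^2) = (v + y)/(3*v + y)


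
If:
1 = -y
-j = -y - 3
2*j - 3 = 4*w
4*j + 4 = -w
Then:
No Solution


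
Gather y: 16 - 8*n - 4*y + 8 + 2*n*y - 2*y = -8*n + y*(2*n - 6) + 24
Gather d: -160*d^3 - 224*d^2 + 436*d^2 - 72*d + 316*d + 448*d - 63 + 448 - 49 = -160*d^3 + 212*d^2 + 692*d + 336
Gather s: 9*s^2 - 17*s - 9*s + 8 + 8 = 9*s^2 - 26*s + 16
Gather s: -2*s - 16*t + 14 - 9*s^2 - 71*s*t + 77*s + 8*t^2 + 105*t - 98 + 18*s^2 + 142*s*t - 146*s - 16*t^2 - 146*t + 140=9*s^2 + s*(71*t - 71) - 8*t^2 - 57*t + 56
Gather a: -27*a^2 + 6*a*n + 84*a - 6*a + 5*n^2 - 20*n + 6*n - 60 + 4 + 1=-27*a^2 + a*(6*n + 78) + 5*n^2 - 14*n - 55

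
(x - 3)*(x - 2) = x^2 - 5*x + 6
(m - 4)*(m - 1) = m^2 - 5*m + 4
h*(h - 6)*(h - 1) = h^3 - 7*h^2 + 6*h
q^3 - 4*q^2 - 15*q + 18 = (q - 6)*(q - 1)*(q + 3)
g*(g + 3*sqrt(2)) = g^2 + 3*sqrt(2)*g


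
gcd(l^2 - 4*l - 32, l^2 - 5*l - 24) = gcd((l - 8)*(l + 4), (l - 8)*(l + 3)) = l - 8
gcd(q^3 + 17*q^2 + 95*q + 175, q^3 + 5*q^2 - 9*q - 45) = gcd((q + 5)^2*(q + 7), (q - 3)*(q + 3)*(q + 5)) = q + 5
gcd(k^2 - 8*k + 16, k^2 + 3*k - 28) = k - 4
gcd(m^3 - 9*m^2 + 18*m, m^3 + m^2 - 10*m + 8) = 1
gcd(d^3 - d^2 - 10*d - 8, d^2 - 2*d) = 1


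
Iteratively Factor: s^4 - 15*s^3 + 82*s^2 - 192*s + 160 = (s - 4)*(s^3 - 11*s^2 + 38*s - 40) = (s - 5)*(s - 4)*(s^2 - 6*s + 8) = (s - 5)*(s - 4)^2*(s - 2)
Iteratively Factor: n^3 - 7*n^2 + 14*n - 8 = (n - 2)*(n^2 - 5*n + 4) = (n - 4)*(n - 2)*(n - 1)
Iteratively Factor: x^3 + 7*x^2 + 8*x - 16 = (x + 4)*(x^2 + 3*x - 4) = (x + 4)^2*(x - 1)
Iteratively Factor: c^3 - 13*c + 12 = (c + 4)*(c^2 - 4*c + 3) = (c - 1)*(c + 4)*(c - 3)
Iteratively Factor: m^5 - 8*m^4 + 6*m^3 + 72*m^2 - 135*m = (m + 3)*(m^4 - 11*m^3 + 39*m^2 - 45*m) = (m - 5)*(m + 3)*(m^3 - 6*m^2 + 9*m) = m*(m - 5)*(m + 3)*(m^2 - 6*m + 9) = m*(m - 5)*(m - 3)*(m + 3)*(m - 3)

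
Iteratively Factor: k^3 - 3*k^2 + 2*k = (k - 2)*(k^2 - k) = k*(k - 2)*(k - 1)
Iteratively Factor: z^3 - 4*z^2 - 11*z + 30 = (z - 5)*(z^2 + z - 6) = (z - 5)*(z + 3)*(z - 2)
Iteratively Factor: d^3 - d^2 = (d)*(d^2 - d) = d^2*(d - 1)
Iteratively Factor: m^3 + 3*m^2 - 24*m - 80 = (m - 5)*(m^2 + 8*m + 16) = (m - 5)*(m + 4)*(m + 4)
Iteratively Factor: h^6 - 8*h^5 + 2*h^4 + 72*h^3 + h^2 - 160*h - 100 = (h + 1)*(h^5 - 9*h^4 + 11*h^3 + 61*h^2 - 60*h - 100) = (h - 2)*(h + 1)*(h^4 - 7*h^3 - 3*h^2 + 55*h + 50) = (h - 5)*(h - 2)*(h + 1)*(h^3 - 2*h^2 - 13*h - 10) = (h - 5)*(h - 2)*(h + 1)^2*(h^2 - 3*h - 10) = (h - 5)^2*(h - 2)*(h + 1)^2*(h + 2)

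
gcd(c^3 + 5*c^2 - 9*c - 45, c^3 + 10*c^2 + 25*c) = c + 5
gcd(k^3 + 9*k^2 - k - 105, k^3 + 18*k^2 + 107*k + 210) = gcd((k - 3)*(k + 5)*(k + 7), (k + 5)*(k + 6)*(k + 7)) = k^2 + 12*k + 35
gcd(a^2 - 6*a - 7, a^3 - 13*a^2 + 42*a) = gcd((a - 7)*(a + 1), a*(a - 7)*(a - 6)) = a - 7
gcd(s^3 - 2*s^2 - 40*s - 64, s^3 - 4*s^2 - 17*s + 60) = s + 4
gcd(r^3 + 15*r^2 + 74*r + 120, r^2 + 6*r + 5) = r + 5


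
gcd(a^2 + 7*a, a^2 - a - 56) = a + 7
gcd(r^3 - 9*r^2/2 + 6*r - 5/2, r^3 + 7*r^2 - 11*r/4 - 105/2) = r - 5/2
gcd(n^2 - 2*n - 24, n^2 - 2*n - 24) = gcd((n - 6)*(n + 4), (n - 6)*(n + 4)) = n^2 - 2*n - 24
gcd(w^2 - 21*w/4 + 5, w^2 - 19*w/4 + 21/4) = 1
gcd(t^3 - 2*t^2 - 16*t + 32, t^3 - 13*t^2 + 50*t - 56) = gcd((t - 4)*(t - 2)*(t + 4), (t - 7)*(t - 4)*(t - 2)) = t^2 - 6*t + 8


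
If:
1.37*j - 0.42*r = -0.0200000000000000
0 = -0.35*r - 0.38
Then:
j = -0.35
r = -1.09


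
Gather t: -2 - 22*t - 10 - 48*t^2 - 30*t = -48*t^2 - 52*t - 12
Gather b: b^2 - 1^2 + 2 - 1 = b^2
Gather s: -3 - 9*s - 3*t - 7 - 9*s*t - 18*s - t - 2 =s*(-9*t - 27) - 4*t - 12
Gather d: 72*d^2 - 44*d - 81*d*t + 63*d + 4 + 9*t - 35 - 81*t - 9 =72*d^2 + d*(19 - 81*t) - 72*t - 40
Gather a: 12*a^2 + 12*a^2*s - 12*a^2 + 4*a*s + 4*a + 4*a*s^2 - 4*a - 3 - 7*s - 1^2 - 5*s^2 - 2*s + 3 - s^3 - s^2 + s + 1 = 12*a^2*s + a*(4*s^2 + 4*s) - s^3 - 6*s^2 - 8*s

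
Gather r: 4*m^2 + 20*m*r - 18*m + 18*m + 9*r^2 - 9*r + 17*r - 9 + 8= 4*m^2 + 9*r^2 + r*(20*m + 8) - 1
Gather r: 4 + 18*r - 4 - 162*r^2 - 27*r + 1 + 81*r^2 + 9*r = 1 - 81*r^2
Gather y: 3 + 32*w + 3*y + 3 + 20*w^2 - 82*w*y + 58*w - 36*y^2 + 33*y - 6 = 20*w^2 + 90*w - 36*y^2 + y*(36 - 82*w)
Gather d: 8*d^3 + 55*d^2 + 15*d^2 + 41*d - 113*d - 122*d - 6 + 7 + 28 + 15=8*d^3 + 70*d^2 - 194*d + 44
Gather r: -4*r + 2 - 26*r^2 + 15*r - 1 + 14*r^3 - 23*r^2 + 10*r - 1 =14*r^3 - 49*r^2 + 21*r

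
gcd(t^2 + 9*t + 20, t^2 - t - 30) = t + 5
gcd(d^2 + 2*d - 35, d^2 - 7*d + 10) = d - 5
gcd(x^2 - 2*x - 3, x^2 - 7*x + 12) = x - 3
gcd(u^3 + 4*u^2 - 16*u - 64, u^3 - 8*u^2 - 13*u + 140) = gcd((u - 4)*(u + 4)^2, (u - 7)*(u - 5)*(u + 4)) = u + 4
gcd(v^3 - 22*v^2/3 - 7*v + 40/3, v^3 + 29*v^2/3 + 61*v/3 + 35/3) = v + 5/3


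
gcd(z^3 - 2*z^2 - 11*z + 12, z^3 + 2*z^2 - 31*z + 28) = z^2 - 5*z + 4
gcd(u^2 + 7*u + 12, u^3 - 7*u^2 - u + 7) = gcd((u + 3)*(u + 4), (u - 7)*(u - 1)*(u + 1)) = 1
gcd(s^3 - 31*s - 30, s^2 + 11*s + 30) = s + 5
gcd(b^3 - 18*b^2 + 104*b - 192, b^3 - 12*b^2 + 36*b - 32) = b - 8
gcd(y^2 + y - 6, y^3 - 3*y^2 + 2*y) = y - 2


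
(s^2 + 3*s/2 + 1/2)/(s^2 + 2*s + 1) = (s + 1/2)/(s + 1)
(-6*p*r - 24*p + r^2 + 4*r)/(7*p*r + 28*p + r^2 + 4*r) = (-6*p + r)/(7*p + r)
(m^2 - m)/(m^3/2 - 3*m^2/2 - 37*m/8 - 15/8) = 8*m*(1 - m)/(-4*m^3 + 12*m^2 + 37*m + 15)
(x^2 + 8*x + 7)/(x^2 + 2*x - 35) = (x + 1)/(x - 5)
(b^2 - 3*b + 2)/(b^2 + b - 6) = (b - 1)/(b + 3)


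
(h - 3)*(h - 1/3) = h^2 - 10*h/3 + 1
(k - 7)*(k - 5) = k^2 - 12*k + 35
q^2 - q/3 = q*(q - 1/3)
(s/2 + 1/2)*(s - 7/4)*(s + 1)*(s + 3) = s^4/2 + 13*s^3/8 - 7*s^2/8 - 37*s/8 - 21/8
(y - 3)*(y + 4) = y^2 + y - 12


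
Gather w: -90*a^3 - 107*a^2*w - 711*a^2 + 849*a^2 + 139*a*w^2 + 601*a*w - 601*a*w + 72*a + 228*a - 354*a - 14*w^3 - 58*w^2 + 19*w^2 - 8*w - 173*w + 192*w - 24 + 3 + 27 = -90*a^3 + 138*a^2 - 54*a - 14*w^3 + w^2*(139*a - 39) + w*(11 - 107*a^2) + 6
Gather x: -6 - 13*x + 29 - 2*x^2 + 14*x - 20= -2*x^2 + x + 3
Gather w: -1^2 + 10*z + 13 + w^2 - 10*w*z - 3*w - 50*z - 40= w^2 + w*(-10*z - 3) - 40*z - 28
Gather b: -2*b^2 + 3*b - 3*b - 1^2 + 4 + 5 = 8 - 2*b^2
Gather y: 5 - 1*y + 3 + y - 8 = 0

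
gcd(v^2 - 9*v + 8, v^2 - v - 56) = v - 8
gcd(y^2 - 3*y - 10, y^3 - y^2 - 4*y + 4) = y + 2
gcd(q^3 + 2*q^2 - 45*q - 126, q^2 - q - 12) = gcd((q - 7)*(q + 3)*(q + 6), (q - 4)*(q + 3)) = q + 3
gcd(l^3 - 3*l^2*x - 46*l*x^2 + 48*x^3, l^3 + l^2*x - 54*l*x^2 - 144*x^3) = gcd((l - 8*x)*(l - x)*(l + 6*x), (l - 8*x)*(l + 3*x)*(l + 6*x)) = -l^2 + 2*l*x + 48*x^2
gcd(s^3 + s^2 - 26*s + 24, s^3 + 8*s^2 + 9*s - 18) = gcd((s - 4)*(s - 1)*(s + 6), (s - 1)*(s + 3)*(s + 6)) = s^2 + 5*s - 6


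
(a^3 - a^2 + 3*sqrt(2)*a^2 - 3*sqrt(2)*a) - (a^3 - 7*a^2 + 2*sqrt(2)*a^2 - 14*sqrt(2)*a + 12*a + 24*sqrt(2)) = sqrt(2)*a^2 + 6*a^2 - 12*a + 11*sqrt(2)*a - 24*sqrt(2)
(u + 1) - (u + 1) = 0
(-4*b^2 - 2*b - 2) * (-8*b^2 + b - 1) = 32*b^4 + 12*b^3 + 18*b^2 + 2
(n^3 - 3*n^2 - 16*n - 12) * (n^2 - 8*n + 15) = n^5 - 11*n^4 + 23*n^3 + 71*n^2 - 144*n - 180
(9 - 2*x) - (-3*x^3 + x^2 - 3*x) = 3*x^3 - x^2 + x + 9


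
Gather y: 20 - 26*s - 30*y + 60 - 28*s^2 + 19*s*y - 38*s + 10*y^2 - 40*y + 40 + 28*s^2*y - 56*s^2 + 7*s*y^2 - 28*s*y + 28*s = -84*s^2 - 36*s + y^2*(7*s + 10) + y*(28*s^2 - 9*s - 70) + 120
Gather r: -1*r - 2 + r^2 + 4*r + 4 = r^2 + 3*r + 2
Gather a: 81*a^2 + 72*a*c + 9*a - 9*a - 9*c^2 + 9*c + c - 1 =81*a^2 + 72*a*c - 9*c^2 + 10*c - 1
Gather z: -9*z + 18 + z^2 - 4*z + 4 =z^2 - 13*z + 22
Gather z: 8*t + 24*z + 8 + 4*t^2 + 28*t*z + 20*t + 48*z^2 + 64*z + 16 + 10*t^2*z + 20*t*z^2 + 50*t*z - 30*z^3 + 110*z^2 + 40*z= 4*t^2 + 28*t - 30*z^3 + z^2*(20*t + 158) + z*(10*t^2 + 78*t + 128) + 24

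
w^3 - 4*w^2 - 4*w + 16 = (w - 4)*(w - 2)*(w + 2)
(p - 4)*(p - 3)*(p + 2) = p^3 - 5*p^2 - 2*p + 24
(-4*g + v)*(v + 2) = -4*g*v - 8*g + v^2 + 2*v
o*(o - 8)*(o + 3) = o^3 - 5*o^2 - 24*o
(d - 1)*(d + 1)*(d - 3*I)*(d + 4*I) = d^4 + I*d^3 + 11*d^2 - I*d - 12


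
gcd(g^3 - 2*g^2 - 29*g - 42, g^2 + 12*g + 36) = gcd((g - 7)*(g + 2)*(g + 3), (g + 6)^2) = 1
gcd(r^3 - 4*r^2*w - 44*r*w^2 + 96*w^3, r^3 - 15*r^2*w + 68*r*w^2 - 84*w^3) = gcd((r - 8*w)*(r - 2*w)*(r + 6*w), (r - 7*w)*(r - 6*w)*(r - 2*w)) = r - 2*w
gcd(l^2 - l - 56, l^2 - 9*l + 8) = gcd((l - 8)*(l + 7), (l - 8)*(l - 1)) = l - 8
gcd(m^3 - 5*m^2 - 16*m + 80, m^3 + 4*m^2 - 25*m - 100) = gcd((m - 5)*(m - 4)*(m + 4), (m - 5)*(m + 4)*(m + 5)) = m^2 - m - 20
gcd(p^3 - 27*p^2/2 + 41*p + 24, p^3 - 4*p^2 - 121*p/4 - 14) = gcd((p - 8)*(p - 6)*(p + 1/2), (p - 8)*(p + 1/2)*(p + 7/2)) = p^2 - 15*p/2 - 4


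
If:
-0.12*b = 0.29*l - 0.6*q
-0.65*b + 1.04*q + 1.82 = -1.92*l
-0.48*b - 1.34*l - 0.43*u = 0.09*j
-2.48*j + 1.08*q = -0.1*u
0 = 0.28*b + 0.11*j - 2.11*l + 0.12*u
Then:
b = 6.16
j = 0.29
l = 0.37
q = 1.41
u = -8.09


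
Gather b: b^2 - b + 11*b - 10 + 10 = b^2 + 10*b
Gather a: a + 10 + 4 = a + 14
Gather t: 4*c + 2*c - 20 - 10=6*c - 30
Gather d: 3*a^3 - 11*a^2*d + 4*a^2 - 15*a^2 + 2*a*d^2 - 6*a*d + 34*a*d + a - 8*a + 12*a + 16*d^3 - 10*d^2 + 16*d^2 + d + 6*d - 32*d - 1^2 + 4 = 3*a^3 - 11*a^2 + 5*a + 16*d^3 + d^2*(2*a + 6) + d*(-11*a^2 + 28*a - 25) + 3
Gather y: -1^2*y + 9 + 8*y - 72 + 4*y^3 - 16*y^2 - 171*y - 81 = 4*y^3 - 16*y^2 - 164*y - 144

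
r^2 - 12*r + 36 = (r - 6)^2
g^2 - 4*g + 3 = (g - 3)*(g - 1)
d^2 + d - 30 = (d - 5)*(d + 6)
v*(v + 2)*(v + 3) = v^3 + 5*v^2 + 6*v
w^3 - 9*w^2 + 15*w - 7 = (w - 7)*(w - 1)^2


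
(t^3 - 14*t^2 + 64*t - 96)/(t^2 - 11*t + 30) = (t^2 - 8*t + 16)/(t - 5)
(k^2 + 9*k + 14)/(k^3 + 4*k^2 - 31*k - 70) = 1/(k - 5)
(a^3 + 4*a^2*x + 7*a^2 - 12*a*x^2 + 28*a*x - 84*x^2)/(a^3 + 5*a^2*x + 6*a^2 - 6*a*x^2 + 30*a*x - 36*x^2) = (-a^2 + 2*a*x - 7*a + 14*x)/(-a^2 + a*x - 6*a + 6*x)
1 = 1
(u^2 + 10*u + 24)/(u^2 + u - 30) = (u + 4)/(u - 5)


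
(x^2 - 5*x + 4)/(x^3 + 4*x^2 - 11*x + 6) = (x - 4)/(x^2 + 5*x - 6)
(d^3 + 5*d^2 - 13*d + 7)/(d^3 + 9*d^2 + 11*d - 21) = (d - 1)/(d + 3)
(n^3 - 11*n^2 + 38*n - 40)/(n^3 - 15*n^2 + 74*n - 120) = (n - 2)/(n - 6)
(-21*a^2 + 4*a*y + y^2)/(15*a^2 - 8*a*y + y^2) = (7*a + y)/(-5*a + y)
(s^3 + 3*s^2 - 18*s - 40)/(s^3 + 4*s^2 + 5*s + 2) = (s^2 + s - 20)/(s^2 + 2*s + 1)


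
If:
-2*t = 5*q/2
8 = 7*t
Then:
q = -32/35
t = 8/7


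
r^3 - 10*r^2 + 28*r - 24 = (r - 6)*(r - 2)^2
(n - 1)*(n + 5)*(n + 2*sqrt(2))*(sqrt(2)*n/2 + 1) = sqrt(2)*n^4/2 + 2*sqrt(2)*n^3 + 3*n^3 - sqrt(2)*n^2/2 + 12*n^2 - 15*n + 8*sqrt(2)*n - 10*sqrt(2)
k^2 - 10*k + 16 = (k - 8)*(k - 2)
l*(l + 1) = l^2 + l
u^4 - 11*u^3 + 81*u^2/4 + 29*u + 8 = (u - 8)*(u - 4)*(u + 1/2)^2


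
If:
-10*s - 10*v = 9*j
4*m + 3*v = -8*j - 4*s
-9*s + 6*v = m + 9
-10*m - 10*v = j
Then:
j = 3/7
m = -27/70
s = -51/70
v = 12/35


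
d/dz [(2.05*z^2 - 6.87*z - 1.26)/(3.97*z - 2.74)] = (8.1385*z^2 - 11.234*z + 23.826)/(15.7609*z^2 - 21.7556*z + 7.5076)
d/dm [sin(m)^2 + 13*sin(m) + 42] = (2*sin(m) + 13)*cos(m)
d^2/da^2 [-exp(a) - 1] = -exp(a)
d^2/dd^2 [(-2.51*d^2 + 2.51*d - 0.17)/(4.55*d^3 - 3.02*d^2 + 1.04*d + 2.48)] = (-103.92655*d^6 + 311.77965*d^5 - 177.90864*d^4 + 440.158232*d^3 - 466.796904*d^2 + 127.506672*d - 46.7368)/(94.196375*d^9 - 187.56465*d^8 + 189.08526*d^7 + 40.739152*d^6 - 161.246592*d^5 + 128.46864*d^4 + 38.34272*d^3 - 47.67552*d^2 + 19.189248*d + 15.252992)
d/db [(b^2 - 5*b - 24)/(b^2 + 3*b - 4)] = 4*(2*b^2 + 10*b + 23)/(b^4 + 6*b^3 + b^2 - 24*b + 16)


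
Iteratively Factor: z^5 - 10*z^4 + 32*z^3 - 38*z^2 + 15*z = (z - 1)*(z^4 - 9*z^3 + 23*z^2 - 15*z) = (z - 3)*(z - 1)*(z^3 - 6*z^2 + 5*z) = (z - 3)*(z - 1)^2*(z^2 - 5*z) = (z - 5)*(z - 3)*(z - 1)^2*(z)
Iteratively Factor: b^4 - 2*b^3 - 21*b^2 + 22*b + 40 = (b - 5)*(b^3 + 3*b^2 - 6*b - 8) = (b - 5)*(b + 4)*(b^2 - b - 2) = (b - 5)*(b - 2)*(b + 4)*(b + 1)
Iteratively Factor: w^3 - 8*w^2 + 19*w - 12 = (w - 3)*(w^2 - 5*w + 4) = (w - 4)*(w - 3)*(w - 1)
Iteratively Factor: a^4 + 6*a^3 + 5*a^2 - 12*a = (a + 4)*(a^3 + 2*a^2 - 3*a) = (a - 1)*(a + 4)*(a^2 + 3*a) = a*(a - 1)*(a + 4)*(a + 3)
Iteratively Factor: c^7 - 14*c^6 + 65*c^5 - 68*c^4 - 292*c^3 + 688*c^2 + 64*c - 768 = (c + 2)*(c^6 - 16*c^5 + 97*c^4 - 262*c^3 + 232*c^2 + 224*c - 384) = (c - 2)*(c + 2)*(c^5 - 14*c^4 + 69*c^3 - 124*c^2 - 16*c + 192) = (c - 2)*(c + 1)*(c + 2)*(c^4 - 15*c^3 + 84*c^2 - 208*c + 192) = (c - 3)*(c - 2)*(c + 1)*(c + 2)*(c^3 - 12*c^2 + 48*c - 64) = (c - 4)*(c - 3)*(c - 2)*(c + 1)*(c + 2)*(c^2 - 8*c + 16) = (c - 4)^2*(c - 3)*(c - 2)*(c + 1)*(c + 2)*(c - 4)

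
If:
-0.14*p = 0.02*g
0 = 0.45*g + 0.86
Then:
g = -1.91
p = 0.27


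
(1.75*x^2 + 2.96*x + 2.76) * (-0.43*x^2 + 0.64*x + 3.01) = -0.7525*x^4 - 0.1528*x^3 + 5.9751*x^2 + 10.676*x + 8.3076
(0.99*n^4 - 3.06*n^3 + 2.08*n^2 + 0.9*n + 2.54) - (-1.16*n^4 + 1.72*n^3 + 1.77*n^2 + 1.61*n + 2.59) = 2.15*n^4 - 4.78*n^3 + 0.31*n^2 - 0.71*n - 0.0499999999999998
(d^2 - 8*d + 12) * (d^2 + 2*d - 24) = d^4 - 6*d^3 - 28*d^2 + 216*d - 288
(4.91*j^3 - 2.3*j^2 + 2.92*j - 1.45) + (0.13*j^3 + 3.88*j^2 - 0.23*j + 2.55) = 5.04*j^3 + 1.58*j^2 + 2.69*j + 1.1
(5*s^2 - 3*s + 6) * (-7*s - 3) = -35*s^3 + 6*s^2 - 33*s - 18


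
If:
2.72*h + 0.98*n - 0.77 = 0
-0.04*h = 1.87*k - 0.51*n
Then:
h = 0.283088235294118 - 0.360294117647059*n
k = 0.280434098773199*n - 0.00605536332179931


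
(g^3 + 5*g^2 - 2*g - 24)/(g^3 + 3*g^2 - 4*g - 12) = (g + 4)/(g + 2)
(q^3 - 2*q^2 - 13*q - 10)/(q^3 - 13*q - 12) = (q^2 - 3*q - 10)/(q^2 - q - 12)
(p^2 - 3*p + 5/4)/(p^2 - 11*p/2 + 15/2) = (p - 1/2)/(p - 3)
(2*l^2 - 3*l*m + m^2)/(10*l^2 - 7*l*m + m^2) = (l - m)/(5*l - m)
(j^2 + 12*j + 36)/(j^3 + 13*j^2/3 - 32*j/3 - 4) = 3*(j + 6)/(3*j^2 - 5*j - 2)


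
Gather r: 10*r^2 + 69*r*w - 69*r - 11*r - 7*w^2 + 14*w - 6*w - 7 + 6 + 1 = 10*r^2 + r*(69*w - 80) - 7*w^2 + 8*w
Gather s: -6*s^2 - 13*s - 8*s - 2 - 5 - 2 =-6*s^2 - 21*s - 9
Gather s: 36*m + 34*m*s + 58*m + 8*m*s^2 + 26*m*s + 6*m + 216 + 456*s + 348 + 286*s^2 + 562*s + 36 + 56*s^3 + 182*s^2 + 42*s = 100*m + 56*s^3 + s^2*(8*m + 468) + s*(60*m + 1060) + 600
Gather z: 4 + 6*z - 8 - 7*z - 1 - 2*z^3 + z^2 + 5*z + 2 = -2*z^3 + z^2 + 4*z - 3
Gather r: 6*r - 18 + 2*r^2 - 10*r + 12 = 2*r^2 - 4*r - 6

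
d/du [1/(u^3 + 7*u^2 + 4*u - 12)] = (-3*u^2 - 14*u - 4)/(u^3 + 7*u^2 + 4*u - 12)^2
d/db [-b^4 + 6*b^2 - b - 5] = -4*b^3 + 12*b - 1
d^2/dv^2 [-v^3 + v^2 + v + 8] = 2 - 6*v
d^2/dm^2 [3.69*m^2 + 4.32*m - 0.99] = 7.38000000000000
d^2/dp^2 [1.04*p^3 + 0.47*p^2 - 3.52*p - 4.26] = 6.24*p + 0.94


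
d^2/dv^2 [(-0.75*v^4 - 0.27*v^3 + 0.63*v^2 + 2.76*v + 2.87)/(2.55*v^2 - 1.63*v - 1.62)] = (-9.75375*v^6 + 18.70425*v^5 + 6.63345000000001*v^4 + 5.778324*v^3 + 99.690858*v^2 - 7.417098*v + 27.693178)/(16.581375*v^6 - 31.797225*v^5 - 11.276865*v^4 + 36.070433*v^3 + 7.164126*v^2 - 12.833316*v - 4.251528)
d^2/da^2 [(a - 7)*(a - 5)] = 2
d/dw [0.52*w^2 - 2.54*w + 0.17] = 1.04*w - 2.54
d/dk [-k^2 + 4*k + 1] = 4 - 2*k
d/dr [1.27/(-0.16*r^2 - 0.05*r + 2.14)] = (0.4064*r + 0.0635)/(0.16*r^2 + 0.05*r - 2.14)^2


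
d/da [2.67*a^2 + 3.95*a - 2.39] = 5.34*a + 3.95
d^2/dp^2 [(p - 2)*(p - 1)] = 2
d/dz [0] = 0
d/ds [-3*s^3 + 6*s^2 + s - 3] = -9*s^2 + 12*s + 1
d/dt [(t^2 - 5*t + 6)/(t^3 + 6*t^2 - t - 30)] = (-t^2 + 6*t + 39)/(t^4 + 16*t^3 + 94*t^2 + 240*t + 225)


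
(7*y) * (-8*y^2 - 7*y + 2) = -56*y^3 - 49*y^2 + 14*y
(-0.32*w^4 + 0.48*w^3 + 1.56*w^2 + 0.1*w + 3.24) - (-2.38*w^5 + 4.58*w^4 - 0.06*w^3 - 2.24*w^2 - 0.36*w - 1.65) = 2.38*w^5 - 4.9*w^4 + 0.54*w^3 + 3.8*w^2 + 0.46*w + 4.89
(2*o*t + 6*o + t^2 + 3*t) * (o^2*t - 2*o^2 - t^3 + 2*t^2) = 2*o^3*t^2 + 2*o^3*t - 12*o^3 + o^2*t^3 + o^2*t^2 - 6*o^2*t - 2*o*t^4 - 2*o*t^3 + 12*o*t^2 - t^5 - t^4 + 6*t^3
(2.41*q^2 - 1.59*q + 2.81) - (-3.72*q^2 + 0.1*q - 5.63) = 6.13*q^2 - 1.69*q + 8.44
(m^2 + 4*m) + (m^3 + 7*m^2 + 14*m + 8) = m^3 + 8*m^2 + 18*m + 8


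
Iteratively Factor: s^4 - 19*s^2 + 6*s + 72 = (s + 2)*(s^3 - 2*s^2 - 15*s + 36) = (s + 2)*(s + 4)*(s^2 - 6*s + 9) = (s - 3)*(s + 2)*(s + 4)*(s - 3)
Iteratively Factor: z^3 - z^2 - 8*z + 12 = (z - 2)*(z^2 + z - 6) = (z - 2)^2*(z + 3)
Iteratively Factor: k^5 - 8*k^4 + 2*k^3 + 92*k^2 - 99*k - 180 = (k - 5)*(k^4 - 3*k^3 - 13*k^2 + 27*k + 36) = (k - 5)*(k - 3)*(k^3 - 13*k - 12) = (k - 5)*(k - 3)*(k + 1)*(k^2 - k - 12) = (k - 5)*(k - 4)*(k - 3)*(k + 1)*(k + 3)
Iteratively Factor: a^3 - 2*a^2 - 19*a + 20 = (a - 1)*(a^2 - a - 20) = (a - 1)*(a + 4)*(a - 5)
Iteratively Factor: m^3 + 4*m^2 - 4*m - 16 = (m - 2)*(m^2 + 6*m + 8) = (m - 2)*(m + 2)*(m + 4)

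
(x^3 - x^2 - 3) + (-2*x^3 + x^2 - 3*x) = -x^3 - 3*x - 3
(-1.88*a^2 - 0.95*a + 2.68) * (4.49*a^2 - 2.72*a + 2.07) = -8.4412*a^4 + 0.8481*a^3 + 10.7256*a^2 - 9.2561*a + 5.5476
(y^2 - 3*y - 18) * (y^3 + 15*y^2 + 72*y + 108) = y^5 + 12*y^4 + 9*y^3 - 378*y^2 - 1620*y - 1944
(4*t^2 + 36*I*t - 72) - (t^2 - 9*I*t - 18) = 3*t^2 + 45*I*t - 54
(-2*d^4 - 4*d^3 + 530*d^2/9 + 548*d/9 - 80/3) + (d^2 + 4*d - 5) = -2*d^4 - 4*d^3 + 539*d^2/9 + 584*d/9 - 95/3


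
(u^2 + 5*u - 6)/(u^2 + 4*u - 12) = (u - 1)/(u - 2)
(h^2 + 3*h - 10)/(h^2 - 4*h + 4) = (h + 5)/(h - 2)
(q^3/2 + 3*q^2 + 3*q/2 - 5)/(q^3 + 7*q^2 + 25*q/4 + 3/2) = 2*(q^3 + 6*q^2 + 3*q - 10)/(4*q^3 + 28*q^2 + 25*q + 6)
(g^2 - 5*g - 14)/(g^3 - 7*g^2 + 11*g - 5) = (g^2 - 5*g - 14)/(g^3 - 7*g^2 + 11*g - 5)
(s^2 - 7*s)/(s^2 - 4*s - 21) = s/(s + 3)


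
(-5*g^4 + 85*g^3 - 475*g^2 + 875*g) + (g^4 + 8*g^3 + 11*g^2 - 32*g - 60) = -4*g^4 + 93*g^3 - 464*g^2 + 843*g - 60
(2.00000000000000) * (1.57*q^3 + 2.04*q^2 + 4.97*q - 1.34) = 3.14*q^3 + 4.08*q^2 + 9.94*q - 2.68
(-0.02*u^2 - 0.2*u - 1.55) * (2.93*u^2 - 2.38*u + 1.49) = -0.0586*u^4 - 0.5384*u^3 - 4.0953*u^2 + 3.391*u - 2.3095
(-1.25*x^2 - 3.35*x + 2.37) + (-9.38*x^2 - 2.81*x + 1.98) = -10.63*x^2 - 6.16*x + 4.35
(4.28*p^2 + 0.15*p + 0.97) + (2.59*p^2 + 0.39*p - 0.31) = 6.87*p^2 + 0.54*p + 0.66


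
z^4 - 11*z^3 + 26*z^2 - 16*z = z*(z - 8)*(z - 2)*(z - 1)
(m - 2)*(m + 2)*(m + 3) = m^3 + 3*m^2 - 4*m - 12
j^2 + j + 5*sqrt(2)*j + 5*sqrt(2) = (j + 1)*(j + 5*sqrt(2))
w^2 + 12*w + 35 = (w + 5)*(w + 7)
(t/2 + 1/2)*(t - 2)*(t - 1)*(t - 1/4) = t^4/2 - 9*t^3/8 - t^2/4 + 9*t/8 - 1/4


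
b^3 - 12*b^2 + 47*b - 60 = (b - 5)*(b - 4)*(b - 3)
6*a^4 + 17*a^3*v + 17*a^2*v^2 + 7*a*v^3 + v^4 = (a + v)^2*(2*a + v)*(3*a + v)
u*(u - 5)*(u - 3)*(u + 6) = u^4 - 2*u^3 - 33*u^2 + 90*u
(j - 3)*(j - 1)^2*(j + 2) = j^4 - 3*j^3 - 3*j^2 + 11*j - 6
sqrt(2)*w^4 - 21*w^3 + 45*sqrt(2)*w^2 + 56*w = w*(w - 7*sqrt(2))*(w - 4*sqrt(2))*(sqrt(2)*w + 1)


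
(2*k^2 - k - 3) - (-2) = 2*k^2 - k - 1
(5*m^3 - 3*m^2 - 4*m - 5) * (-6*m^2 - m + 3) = -30*m^5 + 13*m^4 + 42*m^3 + 25*m^2 - 7*m - 15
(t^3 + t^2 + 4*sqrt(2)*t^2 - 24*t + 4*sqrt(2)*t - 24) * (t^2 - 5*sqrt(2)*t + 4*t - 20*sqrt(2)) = t^5 - sqrt(2)*t^4 + 5*t^4 - 60*t^3 - 5*sqrt(2)*t^3 - 320*t^2 + 116*sqrt(2)*t^2 - 256*t + 600*sqrt(2)*t + 480*sqrt(2)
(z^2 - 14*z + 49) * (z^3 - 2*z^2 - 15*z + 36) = z^5 - 16*z^4 + 62*z^3 + 148*z^2 - 1239*z + 1764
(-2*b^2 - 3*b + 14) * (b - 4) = -2*b^3 + 5*b^2 + 26*b - 56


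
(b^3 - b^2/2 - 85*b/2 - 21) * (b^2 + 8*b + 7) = b^5 + 15*b^4/2 - 79*b^3/2 - 729*b^2/2 - 931*b/2 - 147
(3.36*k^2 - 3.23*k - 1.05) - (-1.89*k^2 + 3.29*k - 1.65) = 5.25*k^2 - 6.52*k + 0.6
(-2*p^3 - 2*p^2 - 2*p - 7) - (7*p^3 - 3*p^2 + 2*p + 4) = -9*p^3 + p^2 - 4*p - 11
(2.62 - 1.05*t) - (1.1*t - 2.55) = 5.17 - 2.15*t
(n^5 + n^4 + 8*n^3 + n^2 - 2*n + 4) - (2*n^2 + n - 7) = n^5 + n^4 + 8*n^3 - n^2 - 3*n + 11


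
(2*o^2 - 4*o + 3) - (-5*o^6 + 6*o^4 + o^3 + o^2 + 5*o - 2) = 5*o^6 - 6*o^4 - o^3 + o^2 - 9*o + 5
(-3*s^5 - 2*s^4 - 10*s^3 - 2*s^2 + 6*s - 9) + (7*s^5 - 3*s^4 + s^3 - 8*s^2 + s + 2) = 4*s^5 - 5*s^4 - 9*s^3 - 10*s^2 + 7*s - 7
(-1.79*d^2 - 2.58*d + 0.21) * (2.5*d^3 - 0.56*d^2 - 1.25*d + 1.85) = -4.475*d^5 - 5.4476*d^4 + 4.2073*d^3 - 0.2041*d^2 - 5.0355*d + 0.3885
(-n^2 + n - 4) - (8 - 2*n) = -n^2 + 3*n - 12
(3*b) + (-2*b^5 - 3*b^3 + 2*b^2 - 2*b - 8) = -2*b^5 - 3*b^3 + 2*b^2 + b - 8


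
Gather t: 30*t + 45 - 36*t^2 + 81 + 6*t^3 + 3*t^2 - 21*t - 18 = 6*t^3 - 33*t^2 + 9*t + 108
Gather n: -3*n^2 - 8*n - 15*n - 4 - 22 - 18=-3*n^2 - 23*n - 44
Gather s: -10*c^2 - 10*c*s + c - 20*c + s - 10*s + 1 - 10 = -10*c^2 - 19*c + s*(-10*c - 9) - 9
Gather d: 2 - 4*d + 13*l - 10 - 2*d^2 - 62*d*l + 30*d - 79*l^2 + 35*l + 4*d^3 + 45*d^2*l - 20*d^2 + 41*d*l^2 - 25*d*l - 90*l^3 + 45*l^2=4*d^3 + d^2*(45*l - 22) + d*(41*l^2 - 87*l + 26) - 90*l^3 - 34*l^2 + 48*l - 8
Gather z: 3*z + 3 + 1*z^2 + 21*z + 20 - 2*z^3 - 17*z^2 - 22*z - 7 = -2*z^3 - 16*z^2 + 2*z + 16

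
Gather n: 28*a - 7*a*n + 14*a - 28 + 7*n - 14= 42*a + n*(7 - 7*a) - 42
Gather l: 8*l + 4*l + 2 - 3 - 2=12*l - 3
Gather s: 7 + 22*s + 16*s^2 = 16*s^2 + 22*s + 7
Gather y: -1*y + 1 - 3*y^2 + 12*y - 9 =-3*y^2 + 11*y - 8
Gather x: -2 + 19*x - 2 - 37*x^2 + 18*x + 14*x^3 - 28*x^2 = 14*x^3 - 65*x^2 + 37*x - 4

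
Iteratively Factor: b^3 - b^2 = (b)*(b^2 - b) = b*(b - 1)*(b)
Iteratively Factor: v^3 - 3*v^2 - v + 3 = (v - 1)*(v^2 - 2*v - 3) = (v - 1)*(v + 1)*(v - 3)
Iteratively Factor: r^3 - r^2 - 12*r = (r)*(r^2 - r - 12) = r*(r - 4)*(r + 3)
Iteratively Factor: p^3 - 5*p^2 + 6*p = (p)*(p^2 - 5*p + 6) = p*(p - 2)*(p - 3)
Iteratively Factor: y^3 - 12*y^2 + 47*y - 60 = (y - 4)*(y^2 - 8*y + 15) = (y - 4)*(y - 3)*(y - 5)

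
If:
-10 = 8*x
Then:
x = -5/4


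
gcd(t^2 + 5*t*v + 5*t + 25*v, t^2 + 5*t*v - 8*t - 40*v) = t + 5*v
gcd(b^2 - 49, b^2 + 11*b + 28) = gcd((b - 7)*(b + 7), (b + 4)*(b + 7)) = b + 7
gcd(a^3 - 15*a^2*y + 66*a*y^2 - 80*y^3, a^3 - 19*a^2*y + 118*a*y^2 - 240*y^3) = a^2 - 13*a*y + 40*y^2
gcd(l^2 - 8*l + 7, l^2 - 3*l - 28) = l - 7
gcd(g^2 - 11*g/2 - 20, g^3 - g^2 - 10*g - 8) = 1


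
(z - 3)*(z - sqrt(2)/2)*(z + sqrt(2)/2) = z^3 - 3*z^2 - z/2 + 3/2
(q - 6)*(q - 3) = q^2 - 9*q + 18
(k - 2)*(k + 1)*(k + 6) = k^3 + 5*k^2 - 8*k - 12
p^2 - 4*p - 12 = (p - 6)*(p + 2)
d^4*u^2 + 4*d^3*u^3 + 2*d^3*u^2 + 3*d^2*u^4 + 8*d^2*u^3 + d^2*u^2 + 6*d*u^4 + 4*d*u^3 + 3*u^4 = (d + u)*(d + 3*u)*(d*u + u)^2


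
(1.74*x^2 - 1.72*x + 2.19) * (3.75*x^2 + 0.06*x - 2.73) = 6.525*x^4 - 6.3456*x^3 + 3.3591*x^2 + 4.827*x - 5.9787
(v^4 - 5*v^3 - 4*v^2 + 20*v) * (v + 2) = v^5 - 3*v^4 - 14*v^3 + 12*v^2 + 40*v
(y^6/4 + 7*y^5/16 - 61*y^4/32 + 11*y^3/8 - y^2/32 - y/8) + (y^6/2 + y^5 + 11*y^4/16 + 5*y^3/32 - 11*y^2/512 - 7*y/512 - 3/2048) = 3*y^6/4 + 23*y^5/16 - 39*y^4/32 + 49*y^3/32 - 27*y^2/512 - 71*y/512 - 3/2048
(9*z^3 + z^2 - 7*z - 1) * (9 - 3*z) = -27*z^4 + 78*z^3 + 30*z^2 - 60*z - 9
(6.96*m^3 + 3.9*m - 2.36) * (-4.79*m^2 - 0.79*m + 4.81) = -33.3384*m^5 - 5.4984*m^4 + 14.7966*m^3 + 8.2234*m^2 + 20.6234*m - 11.3516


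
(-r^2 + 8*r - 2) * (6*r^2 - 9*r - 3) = -6*r^4 + 57*r^3 - 81*r^2 - 6*r + 6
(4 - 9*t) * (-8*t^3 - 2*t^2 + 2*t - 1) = 72*t^4 - 14*t^3 - 26*t^2 + 17*t - 4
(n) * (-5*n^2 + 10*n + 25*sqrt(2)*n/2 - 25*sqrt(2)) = -5*n^3 + 10*n^2 + 25*sqrt(2)*n^2/2 - 25*sqrt(2)*n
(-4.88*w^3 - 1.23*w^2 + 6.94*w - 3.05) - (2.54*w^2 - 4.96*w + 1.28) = -4.88*w^3 - 3.77*w^2 + 11.9*w - 4.33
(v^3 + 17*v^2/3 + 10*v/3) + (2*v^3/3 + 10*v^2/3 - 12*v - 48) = 5*v^3/3 + 9*v^2 - 26*v/3 - 48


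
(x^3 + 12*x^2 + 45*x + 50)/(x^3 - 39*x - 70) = (x + 5)/(x - 7)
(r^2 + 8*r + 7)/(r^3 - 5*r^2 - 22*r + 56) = (r^2 + 8*r + 7)/(r^3 - 5*r^2 - 22*r + 56)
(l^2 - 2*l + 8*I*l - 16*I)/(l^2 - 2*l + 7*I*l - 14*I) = (l + 8*I)/(l + 7*I)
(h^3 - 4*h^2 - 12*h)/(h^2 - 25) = h*(h^2 - 4*h - 12)/(h^2 - 25)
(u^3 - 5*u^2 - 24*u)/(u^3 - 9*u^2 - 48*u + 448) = u*(u + 3)/(u^2 - u - 56)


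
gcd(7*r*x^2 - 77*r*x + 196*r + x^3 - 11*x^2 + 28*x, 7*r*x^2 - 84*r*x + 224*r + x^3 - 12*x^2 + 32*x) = 7*r*x - 28*r + x^2 - 4*x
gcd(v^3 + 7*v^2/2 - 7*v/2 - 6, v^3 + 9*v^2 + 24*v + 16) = v^2 + 5*v + 4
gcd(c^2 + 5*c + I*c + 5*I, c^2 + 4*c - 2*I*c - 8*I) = 1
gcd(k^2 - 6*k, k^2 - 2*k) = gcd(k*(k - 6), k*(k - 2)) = k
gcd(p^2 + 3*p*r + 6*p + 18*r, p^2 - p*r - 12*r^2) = p + 3*r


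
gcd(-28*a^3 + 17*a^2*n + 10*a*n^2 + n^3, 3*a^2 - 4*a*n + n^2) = a - n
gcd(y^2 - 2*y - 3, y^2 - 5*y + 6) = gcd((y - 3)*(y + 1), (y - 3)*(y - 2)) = y - 3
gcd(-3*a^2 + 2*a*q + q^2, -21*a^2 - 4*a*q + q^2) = 3*a + q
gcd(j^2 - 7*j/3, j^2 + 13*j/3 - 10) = 1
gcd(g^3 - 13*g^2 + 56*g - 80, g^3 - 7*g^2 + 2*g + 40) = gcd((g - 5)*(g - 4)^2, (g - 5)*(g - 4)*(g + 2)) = g^2 - 9*g + 20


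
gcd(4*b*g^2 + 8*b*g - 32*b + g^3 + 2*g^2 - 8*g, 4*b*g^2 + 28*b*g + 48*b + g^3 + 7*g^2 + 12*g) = 4*b*g + 16*b + g^2 + 4*g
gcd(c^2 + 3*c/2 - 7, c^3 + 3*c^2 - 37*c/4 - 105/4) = c + 7/2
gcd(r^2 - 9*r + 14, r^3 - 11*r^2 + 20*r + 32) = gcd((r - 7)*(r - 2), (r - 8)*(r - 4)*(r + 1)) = 1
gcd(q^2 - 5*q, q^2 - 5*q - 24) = 1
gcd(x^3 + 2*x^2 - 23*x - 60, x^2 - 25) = x - 5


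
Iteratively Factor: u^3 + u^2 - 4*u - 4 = (u + 2)*(u^2 - u - 2) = (u - 2)*(u + 2)*(u + 1)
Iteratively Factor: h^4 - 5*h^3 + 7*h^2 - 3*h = (h - 3)*(h^3 - 2*h^2 + h) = (h - 3)*(h - 1)*(h^2 - h) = (h - 3)*(h - 1)^2*(h)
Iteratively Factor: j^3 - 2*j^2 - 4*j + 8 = (j - 2)*(j^2 - 4) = (j - 2)*(j + 2)*(j - 2)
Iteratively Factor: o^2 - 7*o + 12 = (o - 3)*(o - 4)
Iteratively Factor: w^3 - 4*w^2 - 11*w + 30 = (w + 3)*(w^2 - 7*w + 10) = (w - 5)*(w + 3)*(w - 2)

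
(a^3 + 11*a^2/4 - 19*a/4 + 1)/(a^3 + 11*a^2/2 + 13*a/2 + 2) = (4*a^2 - 5*a + 1)/(2*(2*a^2 + 3*a + 1))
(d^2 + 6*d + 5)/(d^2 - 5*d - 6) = (d + 5)/(d - 6)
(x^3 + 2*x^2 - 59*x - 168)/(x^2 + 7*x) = x - 5 - 24/x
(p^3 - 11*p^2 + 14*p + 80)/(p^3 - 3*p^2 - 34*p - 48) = (p - 5)/(p + 3)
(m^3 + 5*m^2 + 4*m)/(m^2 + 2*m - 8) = m*(m + 1)/(m - 2)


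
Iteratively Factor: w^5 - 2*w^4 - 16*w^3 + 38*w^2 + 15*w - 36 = (w - 1)*(w^4 - w^3 - 17*w^2 + 21*w + 36) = (w - 1)*(w + 4)*(w^3 - 5*w^2 + 3*w + 9) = (w - 3)*(w - 1)*(w + 4)*(w^2 - 2*w - 3) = (w - 3)*(w - 1)*(w + 1)*(w + 4)*(w - 3)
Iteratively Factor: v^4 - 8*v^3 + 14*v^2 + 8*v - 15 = (v - 3)*(v^3 - 5*v^2 - v + 5) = (v - 5)*(v - 3)*(v^2 - 1) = (v - 5)*(v - 3)*(v + 1)*(v - 1)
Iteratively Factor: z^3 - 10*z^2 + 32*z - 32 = (z - 4)*(z^2 - 6*z + 8) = (z - 4)^2*(z - 2)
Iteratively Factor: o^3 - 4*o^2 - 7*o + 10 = (o - 5)*(o^2 + o - 2) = (o - 5)*(o + 2)*(o - 1)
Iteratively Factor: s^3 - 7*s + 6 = (s - 2)*(s^2 + 2*s - 3) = (s - 2)*(s + 3)*(s - 1)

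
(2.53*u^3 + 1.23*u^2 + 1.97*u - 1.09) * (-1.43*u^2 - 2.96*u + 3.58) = -3.6179*u^5 - 9.2477*u^4 + 2.5995*u^3 + 0.1309*u^2 + 10.279*u - 3.9022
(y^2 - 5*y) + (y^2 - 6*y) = 2*y^2 - 11*y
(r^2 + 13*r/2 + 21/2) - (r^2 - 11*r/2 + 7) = 12*r + 7/2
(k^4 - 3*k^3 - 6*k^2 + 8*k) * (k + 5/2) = k^5 - k^4/2 - 27*k^3/2 - 7*k^2 + 20*k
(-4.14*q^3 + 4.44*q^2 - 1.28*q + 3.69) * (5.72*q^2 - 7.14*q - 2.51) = -23.6808*q^5 + 54.9564*q^4 - 28.6318*q^3 + 19.1016*q^2 - 23.1338*q - 9.2619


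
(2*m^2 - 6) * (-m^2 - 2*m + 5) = -2*m^4 - 4*m^3 + 16*m^2 + 12*m - 30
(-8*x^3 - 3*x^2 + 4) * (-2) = 16*x^3 + 6*x^2 - 8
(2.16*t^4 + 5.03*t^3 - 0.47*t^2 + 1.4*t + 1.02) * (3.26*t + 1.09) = 7.0416*t^5 + 18.7522*t^4 + 3.9505*t^3 + 4.0517*t^2 + 4.8512*t + 1.1118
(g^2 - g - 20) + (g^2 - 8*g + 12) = 2*g^2 - 9*g - 8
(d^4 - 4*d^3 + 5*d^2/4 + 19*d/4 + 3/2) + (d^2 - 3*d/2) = d^4 - 4*d^3 + 9*d^2/4 + 13*d/4 + 3/2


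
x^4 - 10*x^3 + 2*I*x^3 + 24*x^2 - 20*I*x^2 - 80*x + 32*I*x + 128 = (x - 8)*(x - 2)*(x - 2*I)*(x + 4*I)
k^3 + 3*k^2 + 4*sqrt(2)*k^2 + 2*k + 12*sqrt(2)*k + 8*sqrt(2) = (k + 1)*(k + 2)*(k + 4*sqrt(2))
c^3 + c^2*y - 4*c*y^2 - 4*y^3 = (c - 2*y)*(c + y)*(c + 2*y)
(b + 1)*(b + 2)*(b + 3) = b^3 + 6*b^2 + 11*b + 6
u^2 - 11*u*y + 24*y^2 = (u - 8*y)*(u - 3*y)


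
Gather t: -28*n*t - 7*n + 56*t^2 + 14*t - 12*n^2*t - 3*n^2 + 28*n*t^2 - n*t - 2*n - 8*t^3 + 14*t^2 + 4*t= -3*n^2 - 9*n - 8*t^3 + t^2*(28*n + 70) + t*(-12*n^2 - 29*n + 18)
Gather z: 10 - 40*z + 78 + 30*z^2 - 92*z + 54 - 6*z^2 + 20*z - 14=24*z^2 - 112*z + 128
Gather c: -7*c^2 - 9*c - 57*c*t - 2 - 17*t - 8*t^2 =-7*c^2 + c*(-57*t - 9) - 8*t^2 - 17*t - 2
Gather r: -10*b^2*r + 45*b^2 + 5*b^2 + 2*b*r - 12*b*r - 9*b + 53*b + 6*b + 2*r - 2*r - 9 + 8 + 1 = 50*b^2 + 50*b + r*(-10*b^2 - 10*b)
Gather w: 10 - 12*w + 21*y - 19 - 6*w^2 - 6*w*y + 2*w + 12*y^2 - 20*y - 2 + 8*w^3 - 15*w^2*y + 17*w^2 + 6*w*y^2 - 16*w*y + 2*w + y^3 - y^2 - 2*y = 8*w^3 + w^2*(11 - 15*y) + w*(6*y^2 - 22*y - 8) + y^3 + 11*y^2 - y - 11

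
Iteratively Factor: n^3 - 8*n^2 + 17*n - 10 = (n - 2)*(n^2 - 6*n + 5) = (n - 5)*(n - 2)*(n - 1)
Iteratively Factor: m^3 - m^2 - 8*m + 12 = (m - 2)*(m^2 + m - 6) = (m - 2)*(m + 3)*(m - 2)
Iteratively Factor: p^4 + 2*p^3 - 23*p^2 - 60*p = (p)*(p^3 + 2*p^2 - 23*p - 60) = p*(p - 5)*(p^2 + 7*p + 12) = p*(p - 5)*(p + 3)*(p + 4)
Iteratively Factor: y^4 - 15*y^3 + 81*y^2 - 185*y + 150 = (y - 2)*(y^3 - 13*y^2 + 55*y - 75) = (y - 5)*(y - 2)*(y^2 - 8*y + 15) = (y - 5)*(y - 3)*(y - 2)*(y - 5)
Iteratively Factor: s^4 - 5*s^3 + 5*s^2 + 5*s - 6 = (s + 1)*(s^3 - 6*s^2 + 11*s - 6) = (s - 3)*(s + 1)*(s^2 - 3*s + 2) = (s - 3)*(s - 1)*(s + 1)*(s - 2)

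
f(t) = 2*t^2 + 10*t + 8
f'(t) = 4*t + 10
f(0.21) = 10.19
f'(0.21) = 10.84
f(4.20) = 85.28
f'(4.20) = 26.80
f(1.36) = 25.30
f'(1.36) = 15.44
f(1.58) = 28.79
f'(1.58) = 16.32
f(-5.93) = 19.03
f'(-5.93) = -13.72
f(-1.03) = -0.18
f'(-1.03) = 5.88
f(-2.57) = -4.49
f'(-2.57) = -0.28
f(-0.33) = 4.92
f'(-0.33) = 8.68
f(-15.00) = 308.00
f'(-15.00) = -50.00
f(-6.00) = 20.00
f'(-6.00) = -14.00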